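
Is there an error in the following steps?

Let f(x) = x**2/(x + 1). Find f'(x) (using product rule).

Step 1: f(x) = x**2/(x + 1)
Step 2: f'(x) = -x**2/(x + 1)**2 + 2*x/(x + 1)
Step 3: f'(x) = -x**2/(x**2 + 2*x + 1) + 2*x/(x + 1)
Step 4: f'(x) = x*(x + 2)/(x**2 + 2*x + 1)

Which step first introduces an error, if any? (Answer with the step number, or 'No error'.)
No error

All steps in this derivation are correct.
The final answer f'(x) = x*(x + 2)/(x**2 + 2*x + 1) is valid.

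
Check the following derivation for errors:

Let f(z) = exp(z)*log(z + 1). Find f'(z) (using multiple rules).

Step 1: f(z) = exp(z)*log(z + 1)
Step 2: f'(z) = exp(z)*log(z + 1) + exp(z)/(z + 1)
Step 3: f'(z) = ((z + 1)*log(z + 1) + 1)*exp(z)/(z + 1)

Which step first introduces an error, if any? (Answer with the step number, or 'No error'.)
No error

All steps in this derivation are correct.
The final answer f'(z) = ((z + 1)*log(z + 1) + 1)*exp(z)/(z + 1) is valid.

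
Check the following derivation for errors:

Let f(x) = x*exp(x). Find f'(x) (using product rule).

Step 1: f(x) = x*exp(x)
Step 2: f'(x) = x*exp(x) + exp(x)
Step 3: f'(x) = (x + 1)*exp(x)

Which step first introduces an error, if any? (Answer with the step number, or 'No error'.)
No error

All steps in this derivation are correct.
The final answer f'(x) = (x + 1)*exp(x) is valid.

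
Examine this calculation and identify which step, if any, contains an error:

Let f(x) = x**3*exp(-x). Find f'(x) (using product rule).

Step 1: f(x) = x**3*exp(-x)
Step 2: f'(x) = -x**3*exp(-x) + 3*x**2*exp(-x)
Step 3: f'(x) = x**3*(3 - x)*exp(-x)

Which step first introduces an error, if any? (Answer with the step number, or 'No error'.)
Step 3

Step 3 is incorrect due to a wrong exponent.
The step shows: x**3*(3 - x)*exp(-x)
The correct value should be: x**2*(3 - x)*exp(-x)

Explanation: The exponent 2 on x was incorrectly written as 3: the term x**2*(3 - x)*exp(-x) was incorrectly written as x**3*(3 - x)*exp(-x)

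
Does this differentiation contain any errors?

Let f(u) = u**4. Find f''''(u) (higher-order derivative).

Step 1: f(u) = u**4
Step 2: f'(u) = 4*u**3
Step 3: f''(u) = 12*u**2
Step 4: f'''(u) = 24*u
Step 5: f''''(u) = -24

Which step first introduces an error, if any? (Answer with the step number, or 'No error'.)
Step 5

Step 5 is incorrect due to a sign flip.
The step shows: -24
The correct value should be: 24

Explanation: The sign of the whole expression was flipped: the term 24 was incorrectly written as -24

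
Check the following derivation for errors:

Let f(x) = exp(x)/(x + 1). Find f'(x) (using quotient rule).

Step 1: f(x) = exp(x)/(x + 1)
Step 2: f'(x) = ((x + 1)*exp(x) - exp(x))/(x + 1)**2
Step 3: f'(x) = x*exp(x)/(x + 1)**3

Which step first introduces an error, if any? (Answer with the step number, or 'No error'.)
Step 3

Step 3 is incorrect due to a wrong exponent.
The step shows: x*exp(x)/(x + 1)**3
The correct value should be: x*exp(x)/(x + 1)**2

Explanation: The exponent -2 on x + 1 was incorrectly written as -3: the term x*exp(x)/(x + 1)**2 was incorrectly written as x*exp(x)/(x + 1)**3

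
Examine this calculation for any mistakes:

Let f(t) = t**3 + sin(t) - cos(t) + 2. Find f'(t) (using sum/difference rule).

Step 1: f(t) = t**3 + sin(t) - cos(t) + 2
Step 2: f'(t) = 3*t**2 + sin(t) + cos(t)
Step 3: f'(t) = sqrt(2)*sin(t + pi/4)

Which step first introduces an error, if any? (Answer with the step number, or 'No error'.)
Step 3

Step 3 is incorrect due to a dropped term.
The step shows: sqrt(2)*sin(t + pi/4)
The correct value should be: 3*t**2 + sqrt(2)*sin(t + pi/4)

Explanation: A term was dropped: the term 3*t**2 was incorrectly omitted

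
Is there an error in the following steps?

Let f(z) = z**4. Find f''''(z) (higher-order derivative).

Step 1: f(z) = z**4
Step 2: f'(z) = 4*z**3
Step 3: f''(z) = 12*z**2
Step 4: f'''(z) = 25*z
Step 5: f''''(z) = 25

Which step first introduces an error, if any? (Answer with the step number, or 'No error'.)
Step 4

Step 4 is incorrect due to a wrong coefficient.
The step shows: 25*z
The correct value should be: 24*z

Explanation: The coefficient 24 was incorrectly written as 25: the term 24*z was incorrectly written as 25*z
The later steps are derived from this incorrect expression, so the error originates in Step 4.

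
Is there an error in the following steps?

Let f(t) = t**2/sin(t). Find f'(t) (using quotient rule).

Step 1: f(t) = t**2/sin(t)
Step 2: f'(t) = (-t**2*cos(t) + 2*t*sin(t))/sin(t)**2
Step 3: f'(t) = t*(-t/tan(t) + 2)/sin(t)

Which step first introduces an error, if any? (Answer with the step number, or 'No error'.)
No error

All steps in this derivation are correct.
The final answer f'(t) = t*(-t/tan(t) + 2)/sin(t) is valid.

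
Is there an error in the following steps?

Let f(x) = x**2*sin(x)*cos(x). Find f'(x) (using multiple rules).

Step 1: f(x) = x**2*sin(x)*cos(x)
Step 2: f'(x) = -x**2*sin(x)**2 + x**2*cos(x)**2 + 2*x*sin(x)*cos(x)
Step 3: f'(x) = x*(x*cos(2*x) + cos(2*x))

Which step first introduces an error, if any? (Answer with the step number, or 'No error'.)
Step 3

Step 3 is incorrect due to a wrong trig function.
The step shows: x*(x*cos(2*x) + cos(2*x))
The correct value should be: x*(x*cos(2*x) + sin(2*x))

Explanation: sin(2*x) was incorrectly written as cos(2*x): the term x*(x*cos(2*x) + sin(2*x)) was incorrectly written as x*(x*cos(2*x) + cos(2*x))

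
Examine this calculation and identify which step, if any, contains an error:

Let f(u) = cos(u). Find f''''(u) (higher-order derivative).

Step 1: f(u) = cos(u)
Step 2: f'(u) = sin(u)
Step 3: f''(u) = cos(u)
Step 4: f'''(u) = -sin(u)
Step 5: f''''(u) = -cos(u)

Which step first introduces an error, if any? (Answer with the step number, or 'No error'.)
Step 2

Step 2 is incorrect due to a sign flip.
The step shows: sin(u)
The correct value should be: -sin(u)

Explanation: The sign of the whole expression was flipped: the term -sin(u) was incorrectly written as sin(u)
The later steps are derived from this incorrect expression, so the error originates in Step 2.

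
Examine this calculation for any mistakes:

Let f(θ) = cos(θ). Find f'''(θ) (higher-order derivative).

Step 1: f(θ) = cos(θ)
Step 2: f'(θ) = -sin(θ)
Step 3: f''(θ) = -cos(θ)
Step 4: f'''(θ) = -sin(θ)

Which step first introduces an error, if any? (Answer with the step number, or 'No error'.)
Step 4

Step 4 is incorrect due to a sign flip.
The step shows: -sin(θ)
The correct value should be: sin(θ)

Explanation: The sign of the whole expression was flipped: the term sin(θ) was incorrectly written as -sin(θ)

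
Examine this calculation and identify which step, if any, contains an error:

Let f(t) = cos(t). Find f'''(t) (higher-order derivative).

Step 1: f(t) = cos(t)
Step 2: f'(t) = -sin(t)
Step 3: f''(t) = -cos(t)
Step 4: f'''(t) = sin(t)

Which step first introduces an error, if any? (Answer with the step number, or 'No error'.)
No error

All steps in this derivation are correct.
The final answer f'''(t) = sin(t) is valid.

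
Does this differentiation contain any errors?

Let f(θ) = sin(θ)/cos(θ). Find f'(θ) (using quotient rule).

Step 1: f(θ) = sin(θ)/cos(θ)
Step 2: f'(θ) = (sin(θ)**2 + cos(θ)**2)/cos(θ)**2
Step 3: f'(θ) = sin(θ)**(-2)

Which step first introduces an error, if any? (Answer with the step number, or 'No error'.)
Step 3

Step 3 is incorrect due to a wrong trig function.
The step shows: sin(θ)**(-2)
The correct value should be: cos(θ)**(-2)

Explanation: cos(θ) was incorrectly written as sin(θ): the term cos(θ)**(-2) was incorrectly written as sin(θ)**(-2)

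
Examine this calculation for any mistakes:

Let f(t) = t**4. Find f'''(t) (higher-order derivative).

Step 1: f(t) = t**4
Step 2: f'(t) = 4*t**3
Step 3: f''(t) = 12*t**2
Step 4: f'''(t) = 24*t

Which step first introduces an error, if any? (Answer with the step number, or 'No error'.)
No error

All steps in this derivation are correct.
The final answer f'''(t) = 24*t is valid.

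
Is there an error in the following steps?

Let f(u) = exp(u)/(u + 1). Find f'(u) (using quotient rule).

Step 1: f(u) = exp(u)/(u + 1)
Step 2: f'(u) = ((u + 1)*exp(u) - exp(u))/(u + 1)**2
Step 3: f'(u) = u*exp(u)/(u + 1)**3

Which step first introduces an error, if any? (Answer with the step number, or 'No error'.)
Step 3

Step 3 is incorrect due to a wrong exponent.
The step shows: u*exp(u)/(u + 1)**3
The correct value should be: u*exp(u)/(u + 1)**2

Explanation: The exponent -2 on u + 1 was incorrectly written as -3: the term u*exp(u)/(u + 1)**2 was incorrectly written as u*exp(u)/(u + 1)**3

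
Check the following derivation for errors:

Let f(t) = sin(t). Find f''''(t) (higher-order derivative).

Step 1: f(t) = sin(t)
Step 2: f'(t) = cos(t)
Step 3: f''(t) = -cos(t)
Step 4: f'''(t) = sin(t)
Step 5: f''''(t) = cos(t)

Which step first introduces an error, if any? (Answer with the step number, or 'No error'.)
Step 3

Step 3 is incorrect due to a wrong trig function.
The step shows: -cos(t)
The correct value should be: -sin(t)

Explanation: sin(t) was incorrectly written as cos(t): the term -sin(t) was incorrectly written as -cos(t)
The later steps are derived from this incorrect expression, so the error originates in Step 3.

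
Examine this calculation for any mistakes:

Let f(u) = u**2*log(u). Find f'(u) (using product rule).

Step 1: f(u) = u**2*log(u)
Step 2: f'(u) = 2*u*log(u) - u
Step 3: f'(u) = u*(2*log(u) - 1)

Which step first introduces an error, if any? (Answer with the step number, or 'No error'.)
Step 2

Step 2 is incorrect due to a sign flip.
The step shows: 2*u*log(u) - u
The correct value should be: 2*u*log(u) + u

Explanation: The sign of one term was flipped: the term u was incorrectly written as -u
The later steps are derived from this incorrect expression, so the error originates in Step 2.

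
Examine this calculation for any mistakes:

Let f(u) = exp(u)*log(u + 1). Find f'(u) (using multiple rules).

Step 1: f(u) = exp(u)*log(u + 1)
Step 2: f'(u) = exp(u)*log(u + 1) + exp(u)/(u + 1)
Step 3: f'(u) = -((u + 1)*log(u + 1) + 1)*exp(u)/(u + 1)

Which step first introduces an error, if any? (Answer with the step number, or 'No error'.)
Step 3

Step 3 is incorrect due to a sign flip.
The step shows: -((u + 1)*log(u + 1) + 1)*exp(u)/(u + 1)
The correct value should be: ((u + 1)*log(u + 1) + 1)*exp(u)/(u + 1)

Explanation: The sign of the whole expression was flipped: the term ((u + 1)*log(u + 1) + 1)*exp(u)/(u + 1) was incorrectly written as -((u + 1)*log(u + 1) + 1)*exp(u)/(u + 1)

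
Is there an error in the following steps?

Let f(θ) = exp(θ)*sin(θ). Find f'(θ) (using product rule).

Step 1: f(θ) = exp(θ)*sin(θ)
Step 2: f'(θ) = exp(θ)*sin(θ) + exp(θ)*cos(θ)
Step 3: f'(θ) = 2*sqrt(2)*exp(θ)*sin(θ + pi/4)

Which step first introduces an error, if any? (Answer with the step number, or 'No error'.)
Step 3

Step 3 is incorrect due to a wrong exponent.
The step shows: 2*sqrt(2)*exp(θ)*sin(θ + pi/4)
The correct value should be: sqrt(2)*exp(θ)*sin(θ + pi/4)

Explanation: The exponent 1/2 on 2 was incorrectly written as 3/2: the term sqrt(2)*exp(θ)*sin(θ + pi/4) was incorrectly written as 2*sqrt(2)*exp(θ)*sin(θ + pi/4)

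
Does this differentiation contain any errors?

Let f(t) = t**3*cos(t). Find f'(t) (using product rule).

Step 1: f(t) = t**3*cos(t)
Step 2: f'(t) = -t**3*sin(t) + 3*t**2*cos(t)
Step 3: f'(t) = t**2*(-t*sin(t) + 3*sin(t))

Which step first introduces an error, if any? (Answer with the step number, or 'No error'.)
Step 3

Step 3 is incorrect due to a wrong trig function.
The step shows: t**2*(-t*sin(t) + 3*sin(t))
The correct value should be: t**2*(-t*sin(t) + 3*cos(t))

Explanation: cos(t) was incorrectly written as sin(t): the term t**2*(-t*sin(t) + 3*cos(t)) was incorrectly written as t**2*(-t*sin(t) + 3*sin(t))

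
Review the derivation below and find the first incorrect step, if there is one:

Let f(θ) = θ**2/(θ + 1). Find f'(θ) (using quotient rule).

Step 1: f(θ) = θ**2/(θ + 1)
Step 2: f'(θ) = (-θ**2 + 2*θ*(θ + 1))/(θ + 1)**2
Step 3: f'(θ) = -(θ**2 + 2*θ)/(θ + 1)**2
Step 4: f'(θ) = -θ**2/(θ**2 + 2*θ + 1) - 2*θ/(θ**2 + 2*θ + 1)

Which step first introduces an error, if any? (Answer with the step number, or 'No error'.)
Step 3

Step 3 is incorrect due to a sign flip.
The step shows: -(θ**2 + 2*θ)/(θ + 1)**2
The correct value should be: (θ**2 + 2*θ)/(θ + 1)**2

Explanation: The sign of the whole expression was flipped: the term (θ**2 + 2*θ)/(θ + 1)**2 was incorrectly written as -(θ**2 + 2*θ)/(θ + 1)**2
The later steps are derived from this incorrect expression, so the error originates in Step 3.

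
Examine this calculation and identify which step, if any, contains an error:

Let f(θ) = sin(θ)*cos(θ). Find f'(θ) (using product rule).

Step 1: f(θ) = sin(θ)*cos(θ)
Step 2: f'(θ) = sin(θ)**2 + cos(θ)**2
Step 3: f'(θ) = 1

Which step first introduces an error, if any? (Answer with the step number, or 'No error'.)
Step 2

Step 2 is incorrect due to a sign flip.
The step shows: sin(θ)**2 + cos(θ)**2
The correct value should be: -sin(θ)**2 + cos(θ)**2

Explanation: The sign of one term was flipped: the term -sin(θ)**2 was incorrectly written as sin(θ)**2
The later steps are derived from this incorrect expression, so the error originates in Step 2.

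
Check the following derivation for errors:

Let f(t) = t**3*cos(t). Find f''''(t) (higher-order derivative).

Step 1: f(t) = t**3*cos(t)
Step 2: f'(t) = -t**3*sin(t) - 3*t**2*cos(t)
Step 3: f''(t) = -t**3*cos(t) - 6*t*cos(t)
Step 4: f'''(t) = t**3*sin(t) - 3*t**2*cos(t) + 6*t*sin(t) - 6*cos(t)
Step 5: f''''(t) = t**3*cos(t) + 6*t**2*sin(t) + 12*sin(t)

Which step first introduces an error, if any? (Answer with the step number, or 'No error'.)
Step 2

Step 2 is incorrect due to a sign flip.
The step shows: -t**3*sin(t) - 3*t**2*cos(t)
The correct value should be: -t**3*sin(t) + 3*t**2*cos(t)

Explanation: The sign of one term was flipped: the term 3*t**2*cos(t) was incorrectly written as -3*t**2*cos(t)
The later steps are derived from this incorrect expression, so the error originates in Step 2.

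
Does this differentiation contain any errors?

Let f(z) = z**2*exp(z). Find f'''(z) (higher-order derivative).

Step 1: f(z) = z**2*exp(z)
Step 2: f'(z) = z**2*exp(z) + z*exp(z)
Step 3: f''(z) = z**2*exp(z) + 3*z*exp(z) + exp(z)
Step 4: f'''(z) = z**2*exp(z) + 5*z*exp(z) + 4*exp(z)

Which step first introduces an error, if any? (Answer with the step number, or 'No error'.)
Step 2

Step 2 is incorrect due to a wrong coefficient.
The step shows: z**2*exp(z) + z*exp(z)
The correct value should be: z**2*exp(z) + 2*z*exp(z)

Explanation: The coefficient 2 was incorrectly written as 1: the term 2*z*exp(z) was incorrectly written as z*exp(z)
The later steps are derived from this incorrect expression, so the error originates in Step 2.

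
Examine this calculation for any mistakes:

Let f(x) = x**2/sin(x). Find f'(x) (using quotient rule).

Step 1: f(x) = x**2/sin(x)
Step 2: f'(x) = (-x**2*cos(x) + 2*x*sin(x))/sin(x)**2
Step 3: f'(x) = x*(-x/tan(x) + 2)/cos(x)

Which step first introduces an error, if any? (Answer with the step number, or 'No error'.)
Step 3

Step 3 is incorrect due to a wrong trig function.
The step shows: x*(-x/tan(x) + 2)/cos(x)
The correct value should be: x*(-x/tan(x) + 2)/sin(x)

Explanation: sin(x) was incorrectly written as cos(x): the term x*(-x/tan(x) + 2)/sin(x) was incorrectly written as x*(-x/tan(x) + 2)/cos(x)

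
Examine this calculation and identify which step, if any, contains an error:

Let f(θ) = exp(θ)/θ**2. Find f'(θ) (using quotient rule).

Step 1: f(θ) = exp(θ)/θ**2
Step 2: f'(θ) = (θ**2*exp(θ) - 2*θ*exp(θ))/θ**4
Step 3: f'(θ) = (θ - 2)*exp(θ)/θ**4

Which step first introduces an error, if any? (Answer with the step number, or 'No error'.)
Step 3

Step 3 is incorrect due to a wrong exponent.
The step shows: (θ - 2)*exp(θ)/θ**4
The correct value should be: (θ - 2)*exp(θ)/θ**3

Explanation: The exponent -3 on θ was incorrectly written as -4: the term (θ - 2)*exp(θ)/θ**3 was incorrectly written as (θ - 2)*exp(θ)/θ**4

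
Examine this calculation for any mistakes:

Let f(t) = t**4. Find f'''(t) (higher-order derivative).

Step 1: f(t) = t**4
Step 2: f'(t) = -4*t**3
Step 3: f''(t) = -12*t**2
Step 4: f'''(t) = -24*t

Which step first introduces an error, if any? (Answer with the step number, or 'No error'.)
Step 2

Step 2 is incorrect due to a sign flip.
The step shows: -4*t**3
The correct value should be: 4*t**3

Explanation: The sign of the whole expression was flipped: the term 4*t**3 was incorrectly written as -4*t**3
The later steps are derived from this incorrect expression, so the error originates in Step 2.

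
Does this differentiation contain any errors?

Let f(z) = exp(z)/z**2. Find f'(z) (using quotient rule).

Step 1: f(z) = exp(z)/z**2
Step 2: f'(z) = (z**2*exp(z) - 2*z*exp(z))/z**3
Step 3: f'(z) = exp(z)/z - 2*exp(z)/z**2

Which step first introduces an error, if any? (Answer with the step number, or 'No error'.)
Step 2

Step 2 is incorrect due to a wrong exponent.
The step shows: (z**2*exp(z) - 2*z*exp(z))/z**3
The correct value should be: (z**2*exp(z) - 2*z*exp(z))/z**4

Explanation: The exponent -4 on z was incorrectly written as -3: the term (z**2*exp(z) - 2*z*exp(z))/z**4 was incorrectly written as (z**2*exp(z) - 2*z*exp(z))/z**3
The later steps are derived from this incorrect expression, so the error originates in Step 2.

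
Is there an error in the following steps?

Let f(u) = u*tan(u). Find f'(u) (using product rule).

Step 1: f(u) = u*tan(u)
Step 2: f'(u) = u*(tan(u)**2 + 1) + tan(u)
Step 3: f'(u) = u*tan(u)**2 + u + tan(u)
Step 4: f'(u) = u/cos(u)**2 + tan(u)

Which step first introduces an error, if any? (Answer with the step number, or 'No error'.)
No error

All steps in this derivation are correct.
The final answer f'(u) = u/cos(u)**2 + tan(u) is valid.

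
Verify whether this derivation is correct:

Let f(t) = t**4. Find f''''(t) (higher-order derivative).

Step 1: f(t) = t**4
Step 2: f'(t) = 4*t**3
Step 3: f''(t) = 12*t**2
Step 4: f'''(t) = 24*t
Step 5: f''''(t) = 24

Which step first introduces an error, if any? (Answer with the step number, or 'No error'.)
No error

All steps in this derivation are correct.
The final answer f''''(t) = 24 is valid.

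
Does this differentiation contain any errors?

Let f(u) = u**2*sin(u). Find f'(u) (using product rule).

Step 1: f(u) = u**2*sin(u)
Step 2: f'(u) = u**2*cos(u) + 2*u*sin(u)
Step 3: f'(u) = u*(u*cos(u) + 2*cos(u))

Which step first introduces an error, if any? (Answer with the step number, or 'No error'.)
Step 3

Step 3 is incorrect due to a wrong trig function.
The step shows: u*(u*cos(u) + 2*cos(u))
The correct value should be: u*(u*cos(u) + 2*sin(u))

Explanation: sin(u) was incorrectly written as cos(u): the term u*(u*cos(u) + 2*sin(u)) was incorrectly written as u*(u*cos(u) + 2*cos(u))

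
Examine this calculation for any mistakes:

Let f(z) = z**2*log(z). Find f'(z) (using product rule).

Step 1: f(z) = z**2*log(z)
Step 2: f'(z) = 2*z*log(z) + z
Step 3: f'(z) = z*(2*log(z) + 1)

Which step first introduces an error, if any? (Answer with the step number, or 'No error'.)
No error

All steps in this derivation are correct.
The final answer f'(z) = z*(2*log(z) + 1) is valid.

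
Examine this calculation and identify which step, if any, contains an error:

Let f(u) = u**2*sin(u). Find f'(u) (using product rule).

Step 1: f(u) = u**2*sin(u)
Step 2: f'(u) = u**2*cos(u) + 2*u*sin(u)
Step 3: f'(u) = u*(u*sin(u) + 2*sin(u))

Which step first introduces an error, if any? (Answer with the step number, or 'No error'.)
Step 3

Step 3 is incorrect due to a wrong trig function.
The step shows: u*(u*sin(u) + 2*sin(u))
The correct value should be: u*(u*cos(u) + 2*sin(u))

Explanation: cos(u) was incorrectly written as sin(u): the term u*(u*cos(u) + 2*sin(u)) was incorrectly written as u*(u*sin(u) + 2*sin(u))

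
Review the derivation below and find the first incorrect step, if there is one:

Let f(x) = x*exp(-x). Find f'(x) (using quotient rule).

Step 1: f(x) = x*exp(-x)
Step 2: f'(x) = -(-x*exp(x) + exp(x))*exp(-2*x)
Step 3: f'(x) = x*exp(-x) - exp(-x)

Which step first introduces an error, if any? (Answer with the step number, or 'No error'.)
Step 2

Step 2 is incorrect due to a sign flip.
The step shows: -(-x*exp(x) + exp(x))*exp(-2*x)
The correct value should be: (-x*exp(x) + exp(x))*exp(-2*x)

Explanation: The sign of the whole expression was flipped: the term (-x*exp(x) + exp(x))*exp(-2*x) was incorrectly written as -(-x*exp(x) + exp(x))*exp(-2*x)
The later steps are derived from this incorrect expression, so the error originates in Step 2.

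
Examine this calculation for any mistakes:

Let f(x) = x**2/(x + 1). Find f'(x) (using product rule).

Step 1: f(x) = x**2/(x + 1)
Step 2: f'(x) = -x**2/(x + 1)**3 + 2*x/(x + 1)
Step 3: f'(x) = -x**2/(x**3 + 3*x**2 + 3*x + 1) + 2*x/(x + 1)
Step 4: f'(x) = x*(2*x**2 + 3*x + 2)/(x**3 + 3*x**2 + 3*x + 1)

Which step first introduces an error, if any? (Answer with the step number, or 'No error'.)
Step 2

Step 2 is incorrect due to a wrong exponent.
The step shows: -x**2/(x + 1)**3 + 2*x/(x + 1)
The correct value should be: -x**2/(x + 1)**2 + 2*x/(x + 1)

Explanation: The exponent -2 on x + 1 was incorrectly written as -3: the term -x**2/(x + 1)**2 was incorrectly written as -x**2/(x + 1)**3
The later steps are derived from this incorrect expression, so the error originates in Step 2.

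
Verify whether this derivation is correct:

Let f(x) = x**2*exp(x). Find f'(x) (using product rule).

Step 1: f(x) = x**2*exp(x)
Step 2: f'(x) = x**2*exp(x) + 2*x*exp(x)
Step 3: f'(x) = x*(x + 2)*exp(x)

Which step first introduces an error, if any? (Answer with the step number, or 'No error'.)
No error

All steps in this derivation are correct.
The final answer f'(x) = x*(x + 2)*exp(x) is valid.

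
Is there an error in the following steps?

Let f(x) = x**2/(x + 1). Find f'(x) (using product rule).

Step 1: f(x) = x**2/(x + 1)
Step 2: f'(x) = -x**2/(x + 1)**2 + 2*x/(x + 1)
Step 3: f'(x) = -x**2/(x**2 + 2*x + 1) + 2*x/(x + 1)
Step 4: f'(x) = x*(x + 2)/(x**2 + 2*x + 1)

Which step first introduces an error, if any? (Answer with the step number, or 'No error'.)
No error

All steps in this derivation are correct.
The final answer f'(x) = x*(x + 2)/(x**2 + 2*x + 1) is valid.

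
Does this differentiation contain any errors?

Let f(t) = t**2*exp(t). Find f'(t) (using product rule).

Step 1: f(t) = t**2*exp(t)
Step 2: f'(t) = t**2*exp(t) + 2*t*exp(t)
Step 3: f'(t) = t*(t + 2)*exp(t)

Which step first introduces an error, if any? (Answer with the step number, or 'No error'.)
No error

All steps in this derivation are correct.
The final answer f'(t) = t*(t + 2)*exp(t) is valid.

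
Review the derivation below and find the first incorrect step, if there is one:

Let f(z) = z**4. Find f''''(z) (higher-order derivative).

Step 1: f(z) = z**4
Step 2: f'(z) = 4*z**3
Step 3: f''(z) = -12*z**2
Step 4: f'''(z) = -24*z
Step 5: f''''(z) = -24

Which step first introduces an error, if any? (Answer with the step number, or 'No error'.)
Step 3

Step 3 is incorrect due to a sign flip.
The step shows: -12*z**2
The correct value should be: 12*z**2

Explanation: The sign of the whole expression was flipped: the term 12*z**2 was incorrectly written as -12*z**2
The later steps are derived from this incorrect expression, so the error originates in Step 3.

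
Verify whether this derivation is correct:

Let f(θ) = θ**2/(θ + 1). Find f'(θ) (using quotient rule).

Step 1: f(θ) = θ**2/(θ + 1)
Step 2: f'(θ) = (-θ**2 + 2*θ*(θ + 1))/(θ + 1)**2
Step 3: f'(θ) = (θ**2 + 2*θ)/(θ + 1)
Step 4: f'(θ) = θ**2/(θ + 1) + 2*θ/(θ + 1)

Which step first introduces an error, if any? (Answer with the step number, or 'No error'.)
Step 3

Step 3 is incorrect due to a wrong exponent.
The step shows: (θ**2 + 2*θ)/(θ + 1)
The correct value should be: (θ**2 + 2*θ)/(θ + 1)**2

Explanation: The exponent -2 on θ + 1 was incorrectly written as -1: the term (θ**2 + 2*θ)/(θ + 1)**2 was incorrectly written as (θ**2 + 2*θ)/(θ + 1)
The later steps are derived from this incorrect expression, so the error originates in Step 3.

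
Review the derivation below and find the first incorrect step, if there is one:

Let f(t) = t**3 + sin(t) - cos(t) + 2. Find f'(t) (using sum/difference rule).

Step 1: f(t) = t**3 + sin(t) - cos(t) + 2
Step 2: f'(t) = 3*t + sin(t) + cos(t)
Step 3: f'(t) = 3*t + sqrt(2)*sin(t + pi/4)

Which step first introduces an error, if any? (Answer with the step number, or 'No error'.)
Step 2

Step 2 is incorrect due to a wrong exponent.
The step shows: 3*t + sin(t) + cos(t)
The correct value should be: 3*t**2 + sin(t) + cos(t)

Explanation: The exponent 2 on t was incorrectly written as 1: the term 3*t**2 was incorrectly written as 3*t
The later steps are derived from this incorrect expression, so the error originates in Step 2.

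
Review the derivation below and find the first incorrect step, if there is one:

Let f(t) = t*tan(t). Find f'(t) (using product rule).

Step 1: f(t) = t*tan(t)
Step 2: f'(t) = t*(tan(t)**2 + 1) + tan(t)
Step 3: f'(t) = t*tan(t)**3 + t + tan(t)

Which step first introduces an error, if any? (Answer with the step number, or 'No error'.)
Step 3

Step 3 is incorrect due to a wrong exponent.
The step shows: t*tan(t)**3 + t + tan(t)
The correct value should be: t*tan(t)**2 + t + tan(t)

Explanation: The exponent 2 on tan(t) was incorrectly written as 3: the term t*tan(t)**2 was incorrectly written as t*tan(t)**3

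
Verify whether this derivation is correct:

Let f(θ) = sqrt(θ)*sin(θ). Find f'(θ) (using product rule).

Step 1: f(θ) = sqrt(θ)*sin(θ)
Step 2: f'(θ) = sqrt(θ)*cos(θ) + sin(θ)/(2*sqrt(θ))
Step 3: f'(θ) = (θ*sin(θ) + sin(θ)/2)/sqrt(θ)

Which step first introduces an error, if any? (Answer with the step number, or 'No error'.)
Step 3

Step 3 is incorrect due to a wrong trig function.
The step shows: (θ*sin(θ) + sin(θ)/2)/sqrt(θ)
The correct value should be: (θ*cos(θ) + sin(θ)/2)/sqrt(θ)

Explanation: cos(θ) was incorrectly written as sin(θ): the term (θ*cos(θ) + sin(θ)/2)/sqrt(θ) was incorrectly written as (θ*sin(θ) + sin(θ)/2)/sqrt(θ)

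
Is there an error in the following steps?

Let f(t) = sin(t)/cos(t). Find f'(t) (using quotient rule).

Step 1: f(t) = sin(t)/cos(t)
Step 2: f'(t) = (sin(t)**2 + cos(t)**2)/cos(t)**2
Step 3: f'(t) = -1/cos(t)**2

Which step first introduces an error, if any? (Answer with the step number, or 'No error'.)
Step 3

Step 3 is incorrect due to a sign flip.
The step shows: -1/cos(t)**2
The correct value should be: cos(t)**(-2)

Explanation: The sign of the whole expression was flipped: the term cos(t)**(-2) was incorrectly written as -1/cos(t)**2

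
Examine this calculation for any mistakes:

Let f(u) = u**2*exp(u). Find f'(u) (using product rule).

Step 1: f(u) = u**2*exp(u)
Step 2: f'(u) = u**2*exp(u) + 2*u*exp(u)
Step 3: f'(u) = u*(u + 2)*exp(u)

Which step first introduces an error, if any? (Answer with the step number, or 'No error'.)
No error

All steps in this derivation are correct.
The final answer f'(u) = u*(u + 2)*exp(u) is valid.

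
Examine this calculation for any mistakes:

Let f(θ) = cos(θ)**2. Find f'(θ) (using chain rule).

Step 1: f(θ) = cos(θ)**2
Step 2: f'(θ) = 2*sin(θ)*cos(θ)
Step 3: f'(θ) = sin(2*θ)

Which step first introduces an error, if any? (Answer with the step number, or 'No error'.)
Step 2

Step 2 is incorrect due to a sign flip.
The step shows: 2*sin(θ)*cos(θ)
The correct value should be: -2*sin(θ)*cos(θ)

Explanation: The sign of the whole expression was flipped: the term -2*sin(θ)*cos(θ) was incorrectly written as 2*sin(θ)*cos(θ)
The later steps are derived from this incorrect expression, so the error originates in Step 2.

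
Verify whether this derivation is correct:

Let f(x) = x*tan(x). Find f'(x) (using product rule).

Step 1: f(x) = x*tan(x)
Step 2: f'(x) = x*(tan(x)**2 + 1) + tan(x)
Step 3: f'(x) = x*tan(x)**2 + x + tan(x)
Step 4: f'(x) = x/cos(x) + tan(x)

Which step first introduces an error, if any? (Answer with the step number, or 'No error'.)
Step 4

Step 4 is incorrect due to a wrong exponent.
The step shows: x/cos(x) + tan(x)
The correct value should be: x/cos(x)**2 + tan(x)

Explanation: The exponent -2 on cos(x) was incorrectly written as -1: the term x/cos(x)**2 was incorrectly written as x/cos(x)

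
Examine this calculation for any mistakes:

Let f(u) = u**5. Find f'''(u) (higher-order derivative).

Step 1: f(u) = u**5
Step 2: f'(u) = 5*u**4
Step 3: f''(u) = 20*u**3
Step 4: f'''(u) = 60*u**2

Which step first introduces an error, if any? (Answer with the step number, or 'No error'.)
No error

All steps in this derivation are correct.
The final answer f'''(u) = 60*u**2 is valid.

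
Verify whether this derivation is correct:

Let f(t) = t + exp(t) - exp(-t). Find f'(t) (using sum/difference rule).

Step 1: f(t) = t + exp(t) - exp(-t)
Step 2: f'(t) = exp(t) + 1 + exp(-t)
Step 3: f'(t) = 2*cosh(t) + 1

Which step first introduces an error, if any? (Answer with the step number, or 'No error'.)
No error

All steps in this derivation are correct.
The final answer f'(t) = 2*cosh(t) + 1 is valid.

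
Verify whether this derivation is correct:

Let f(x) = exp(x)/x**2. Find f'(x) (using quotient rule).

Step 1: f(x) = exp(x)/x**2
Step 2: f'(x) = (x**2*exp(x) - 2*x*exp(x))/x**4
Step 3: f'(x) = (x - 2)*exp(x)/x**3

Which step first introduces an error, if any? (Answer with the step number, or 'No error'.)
No error

All steps in this derivation are correct.
The final answer f'(x) = (x - 2)*exp(x)/x**3 is valid.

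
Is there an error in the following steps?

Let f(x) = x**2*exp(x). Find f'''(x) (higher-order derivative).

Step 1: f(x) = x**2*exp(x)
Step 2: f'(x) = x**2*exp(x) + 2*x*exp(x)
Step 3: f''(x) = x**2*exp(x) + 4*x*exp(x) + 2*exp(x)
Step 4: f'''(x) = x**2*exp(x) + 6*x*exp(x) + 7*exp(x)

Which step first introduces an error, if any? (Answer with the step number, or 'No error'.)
Step 4

Step 4 is incorrect due to a wrong coefficient.
The step shows: x**2*exp(x) + 6*x*exp(x) + 7*exp(x)
The correct value should be: x**2*exp(x) + 6*x*exp(x) + 6*exp(x)

Explanation: The coefficient 6 was incorrectly written as 7: the term 6*exp(x) was incorrectly written as 7*exp(x)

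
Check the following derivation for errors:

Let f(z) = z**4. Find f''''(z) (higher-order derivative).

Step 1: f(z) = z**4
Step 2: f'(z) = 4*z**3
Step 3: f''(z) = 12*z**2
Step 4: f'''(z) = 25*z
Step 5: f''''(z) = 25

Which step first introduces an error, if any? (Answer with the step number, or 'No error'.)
Step 4

Step 4 is incorrect due to a wrong coefficient.
The step shows: 25*z
The correct value should be: 24*z

Explanation: The coefficient 24 was incorrectly written as 25: the term 24*z was incorrectly written as 25*z
The later steps are derived from this incorrect expression, so the error originates in Step 4.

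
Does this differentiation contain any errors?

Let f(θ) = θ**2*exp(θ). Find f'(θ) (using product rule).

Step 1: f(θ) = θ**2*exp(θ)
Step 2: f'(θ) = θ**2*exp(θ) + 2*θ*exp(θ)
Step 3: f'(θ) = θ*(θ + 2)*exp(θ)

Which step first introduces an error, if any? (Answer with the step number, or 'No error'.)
No error

All steps in this derivation are correct.
The final answer f'(θ) = θ*(θ + 2)*exp(θ) is valid.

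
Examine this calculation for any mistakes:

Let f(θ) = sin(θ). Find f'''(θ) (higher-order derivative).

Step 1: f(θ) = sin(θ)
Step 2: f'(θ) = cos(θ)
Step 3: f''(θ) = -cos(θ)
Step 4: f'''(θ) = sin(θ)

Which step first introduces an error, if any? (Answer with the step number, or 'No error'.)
Step 3

Step 3 is incorrect due to a wrong trig function.
The step shows: -cos(θ)
The correct value should be: -sin(θ)

Explanation: sin(θ) was incorrectly written as cos(θ): the term -sin(θ) was incorrectly written as -cos(θ)
The later steps are derived from this incorrect expression, so the error originates in Step 3.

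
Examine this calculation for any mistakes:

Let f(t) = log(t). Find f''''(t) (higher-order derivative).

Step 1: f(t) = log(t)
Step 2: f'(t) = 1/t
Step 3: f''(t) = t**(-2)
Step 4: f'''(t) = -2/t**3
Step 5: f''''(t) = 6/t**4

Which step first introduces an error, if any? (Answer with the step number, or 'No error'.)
Step 3

Step 3 is incorrect due to a sign flip.
The step shows: t**(-2)
The correct value should be: -1/t**2

Explanation: The sign of the whole expression was flipped: the term -1/t**2 was incorrectly written as t**(-2)
The later steps are derived from this incorrect expression, so the error originates in Step 3.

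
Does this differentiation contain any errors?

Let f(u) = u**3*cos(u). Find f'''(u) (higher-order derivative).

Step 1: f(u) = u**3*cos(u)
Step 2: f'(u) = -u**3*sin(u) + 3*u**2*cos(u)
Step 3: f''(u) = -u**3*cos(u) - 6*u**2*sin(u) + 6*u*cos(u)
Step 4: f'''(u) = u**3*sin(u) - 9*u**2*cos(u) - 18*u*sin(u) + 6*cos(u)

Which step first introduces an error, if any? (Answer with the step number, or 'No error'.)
No error

All steps in this derivation are correct.
The final answer f'''(u) = u**3*sin(u) - 9*u**2*cos(u) - 18*u*sin(u) + 6*cos(u) is valid.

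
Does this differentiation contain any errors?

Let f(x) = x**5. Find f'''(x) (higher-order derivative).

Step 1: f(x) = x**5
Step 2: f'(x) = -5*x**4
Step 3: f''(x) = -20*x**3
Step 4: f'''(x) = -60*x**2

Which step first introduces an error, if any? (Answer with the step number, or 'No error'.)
Step 2

Step 2 is incorrect due to a sign flip.
The step shows: -5*x**4
The correct value should be: 5*x**4

Explanation: The sign of the whole expression was flipped: the term 5*x**4 was incorrectly written as -5*x**4
The later steps are derived from this incorrect expression, so the error originates in Step 2.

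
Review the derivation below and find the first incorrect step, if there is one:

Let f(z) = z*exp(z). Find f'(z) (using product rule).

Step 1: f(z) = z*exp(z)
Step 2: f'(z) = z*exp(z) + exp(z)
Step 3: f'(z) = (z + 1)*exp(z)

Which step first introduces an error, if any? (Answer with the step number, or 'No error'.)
No error

All steps in this derivation are correct.
The final answer f'(z) = (z + 1)*exp(z) is valid.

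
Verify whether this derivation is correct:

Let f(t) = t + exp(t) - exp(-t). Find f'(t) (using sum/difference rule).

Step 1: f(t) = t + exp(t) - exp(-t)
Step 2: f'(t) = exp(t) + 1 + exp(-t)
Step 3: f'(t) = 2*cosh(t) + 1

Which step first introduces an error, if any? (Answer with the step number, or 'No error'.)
No error

All steps in this derivation are correct.
The final answer f'(t) = 2*cosh(t) + 1 is valid.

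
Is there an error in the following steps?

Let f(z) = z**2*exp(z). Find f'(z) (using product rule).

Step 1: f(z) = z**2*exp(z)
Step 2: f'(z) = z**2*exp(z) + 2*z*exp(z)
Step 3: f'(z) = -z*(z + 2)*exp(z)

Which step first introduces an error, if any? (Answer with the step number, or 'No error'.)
Step 3

Step 3 is incorrect due to a sign flip.
The step shows: -z*(z + 2)*exp(z)
The correct value should be: z*(z + 2)*exp(z)

Explanation: The sign of the whole expression was flipped: the term z*(z + 2)*exp(z) was incorrectly written as -z*(z + 2)*exp(z)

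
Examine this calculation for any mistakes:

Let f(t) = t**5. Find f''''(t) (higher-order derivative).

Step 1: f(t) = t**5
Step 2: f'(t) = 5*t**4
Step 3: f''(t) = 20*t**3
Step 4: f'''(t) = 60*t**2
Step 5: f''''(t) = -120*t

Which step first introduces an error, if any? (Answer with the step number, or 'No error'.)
Step 5

Step 5 is incorrect due to a sign flip.
The step shows: -120*t
The correct value should be: 120*t

Explanation: The sign of the whole expression was flipped: the term 120*t was incorrectly written as -120*t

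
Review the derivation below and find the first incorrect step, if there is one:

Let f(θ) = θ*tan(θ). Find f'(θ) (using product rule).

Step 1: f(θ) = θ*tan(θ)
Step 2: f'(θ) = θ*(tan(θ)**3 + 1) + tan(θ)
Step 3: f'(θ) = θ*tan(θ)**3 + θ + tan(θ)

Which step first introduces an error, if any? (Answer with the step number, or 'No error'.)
Step 2

Step 2 is incorrect due to a wrong exponent.
The step shows: θ*(tan(θ)**3 + 1) + tan(θ)
The correct value should be: θ*(tan(θ)**2 + 1) + tan(θ)

Explanation: The exponent 2 on tan(θ) was incorrectly written as 3: the term θ*(tan(θ)**2 + 1) was incorrectly written as θ*(tan(θ)**3 + 1)
The later steps are derived from this incorrect expression, so the error originates in Step 2.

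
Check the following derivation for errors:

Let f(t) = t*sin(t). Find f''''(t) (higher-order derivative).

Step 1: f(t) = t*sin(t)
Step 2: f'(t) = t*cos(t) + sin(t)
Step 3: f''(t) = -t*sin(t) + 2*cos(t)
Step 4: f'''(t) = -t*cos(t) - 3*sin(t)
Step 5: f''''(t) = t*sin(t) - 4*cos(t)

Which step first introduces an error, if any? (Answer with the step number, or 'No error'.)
No error

All steps in this derivation are correct.
The final answer f''''(t) = t*sin(t) - 4*cos(t) is valid.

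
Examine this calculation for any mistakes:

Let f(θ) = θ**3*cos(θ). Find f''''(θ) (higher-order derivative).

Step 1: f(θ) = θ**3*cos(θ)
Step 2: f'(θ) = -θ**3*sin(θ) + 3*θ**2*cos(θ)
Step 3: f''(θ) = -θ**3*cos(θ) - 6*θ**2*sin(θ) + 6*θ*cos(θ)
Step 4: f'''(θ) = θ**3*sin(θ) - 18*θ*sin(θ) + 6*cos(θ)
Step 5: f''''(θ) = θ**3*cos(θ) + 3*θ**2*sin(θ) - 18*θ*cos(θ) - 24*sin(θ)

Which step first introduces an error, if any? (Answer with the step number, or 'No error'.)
Step 4

Step 4 is incorrect due to a dropped term.
The step shows: θ**3*sin(θ) - 18*θ*sin(θ) + 6*cos(θ)
The correct value should be: θ**3*sin(θ) - 9*θ**2*cos(θ) - 18*θ*sin(θ) + 6*cos(θ)

Explanation: A term was dropped: the term -9*θ**2*cos(θ) was incorrectly omitted
The later steps are derived from this incorrect expression, so the error originates in Step 4.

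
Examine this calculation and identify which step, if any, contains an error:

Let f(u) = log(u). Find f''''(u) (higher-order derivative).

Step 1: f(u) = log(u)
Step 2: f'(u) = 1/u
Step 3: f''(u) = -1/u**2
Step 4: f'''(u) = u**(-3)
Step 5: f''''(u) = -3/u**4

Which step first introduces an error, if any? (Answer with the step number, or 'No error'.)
Step 4

Step 4 is incorrect due to a wrong coefficient.
The step shows: u**(-3)
The correct value should be: 2/u**3

Explanation: The coefficient 2 was incorrectly written as 1: the term 2/u**3 was incorrectly written as u**(-3)
The later steps are derived from this incorrect expression, so the error originates in Step 4.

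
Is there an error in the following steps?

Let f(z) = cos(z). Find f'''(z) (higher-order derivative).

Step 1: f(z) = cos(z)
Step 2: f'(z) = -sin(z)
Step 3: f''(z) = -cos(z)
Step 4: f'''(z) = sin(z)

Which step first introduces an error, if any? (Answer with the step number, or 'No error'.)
No error

All steps in this derivation are correct.
The final answer f'''(z) = sin(z) is valid.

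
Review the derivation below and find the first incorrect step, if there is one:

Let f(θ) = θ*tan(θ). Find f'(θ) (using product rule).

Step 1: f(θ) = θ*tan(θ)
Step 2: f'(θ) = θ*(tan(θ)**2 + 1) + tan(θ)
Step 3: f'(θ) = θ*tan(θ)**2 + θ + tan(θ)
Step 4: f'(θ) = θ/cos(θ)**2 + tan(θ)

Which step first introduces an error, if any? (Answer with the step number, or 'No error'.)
No error

All steps in this derivation are correct.
The final answer f'(θ) = θ/cos(θ)**2 + tan(θ) is valid.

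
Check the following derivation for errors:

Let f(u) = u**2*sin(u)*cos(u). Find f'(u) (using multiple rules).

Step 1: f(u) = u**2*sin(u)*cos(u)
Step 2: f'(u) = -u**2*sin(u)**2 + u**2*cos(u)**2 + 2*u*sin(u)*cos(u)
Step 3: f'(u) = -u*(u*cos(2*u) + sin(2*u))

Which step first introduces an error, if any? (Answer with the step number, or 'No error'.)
Step 3

Step 3 is incorrect due to a sign flip.
The step shows: -u*(u*cos(2*u) + sin(2*u))
The correct value should be: u*(u*cos(2*u) + sin(2*u))

Explanation: The sign of the whole expression was flipped: the term u*(u*cos(2*u) + sin(2*u)) was incorrectly written as -u*(u*cos(2*u) + sin(2*u))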